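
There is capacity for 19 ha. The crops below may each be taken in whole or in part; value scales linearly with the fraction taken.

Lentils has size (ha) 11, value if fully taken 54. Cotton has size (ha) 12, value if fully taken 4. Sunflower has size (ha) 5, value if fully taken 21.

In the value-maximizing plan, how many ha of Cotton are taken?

Rank by value-to-size ratio: Lentils 54/11≈4.91, Sunflower 21/5≈4.2, Cotton 4/12≈0.333.
All 11 ha of Lentils fit (value 54) ; 8 remain.
Take all of Sunflower (5 ha, value 21) ; 3 ha left.
Only 3 ha remain; take 3/12 of Cotton for value 4×3/12 = 1.

3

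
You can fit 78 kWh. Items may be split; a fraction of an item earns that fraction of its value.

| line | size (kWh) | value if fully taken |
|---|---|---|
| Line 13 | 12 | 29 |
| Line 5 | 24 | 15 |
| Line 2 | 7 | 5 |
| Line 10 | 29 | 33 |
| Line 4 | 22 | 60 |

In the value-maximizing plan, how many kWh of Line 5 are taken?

Sort by value density: Line 4 60/22≈2.73, Line 13 29/12≈2.42, Line 10 33/29≈1.14, Line 2 5/7≈0.714, Line 5 15/24≈0.625.
All 22 kWh of Line 4 fit (value 60) → 56 remain.
Line 13: take in full, 12 kWh for value 29 → 44 left.
All 29 kWh of Line 10 fit (value 33) → 15 remain.
Take all of Line 2 (7 kWh, value 5) → 8 kWh left.
Fill the last 8 kWh with part of Line 5: 8/24 of it earns 5.

8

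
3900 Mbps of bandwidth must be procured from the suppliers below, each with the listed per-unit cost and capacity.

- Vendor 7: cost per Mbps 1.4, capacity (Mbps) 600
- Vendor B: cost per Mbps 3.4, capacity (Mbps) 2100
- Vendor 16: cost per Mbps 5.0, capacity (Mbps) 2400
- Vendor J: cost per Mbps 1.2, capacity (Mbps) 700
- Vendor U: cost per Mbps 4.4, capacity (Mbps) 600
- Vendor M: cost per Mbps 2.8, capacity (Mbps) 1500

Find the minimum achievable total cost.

9620

Use suppliers in increasing cost order.
Vendor J at 1.2: take all 700 Mbps — 3200 still needed.
Vendor 7 (1.4): use full 600 — 2600 Mbps to go.
Take 1500 from Vendor M at 2.8 — need 1100 more.
Vendor B (3.4): take the remaining 1100 — done.
Vendor U, Vendor 16: unused.
Cost = 700×1.2 + 600×1.4 + 1500×2.8 + 1100×3.4 = 9620.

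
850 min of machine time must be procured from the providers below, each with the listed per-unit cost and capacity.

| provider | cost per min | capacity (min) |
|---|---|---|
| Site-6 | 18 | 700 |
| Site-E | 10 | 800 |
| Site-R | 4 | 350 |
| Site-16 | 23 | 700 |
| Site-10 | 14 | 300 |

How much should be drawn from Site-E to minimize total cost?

500

Cheapest first:
Take 350 from Site-R at 4 — need 500 more.
Site-E (10): take the remaining 500 — done.
Site-10, Site-6, Site-16: unused.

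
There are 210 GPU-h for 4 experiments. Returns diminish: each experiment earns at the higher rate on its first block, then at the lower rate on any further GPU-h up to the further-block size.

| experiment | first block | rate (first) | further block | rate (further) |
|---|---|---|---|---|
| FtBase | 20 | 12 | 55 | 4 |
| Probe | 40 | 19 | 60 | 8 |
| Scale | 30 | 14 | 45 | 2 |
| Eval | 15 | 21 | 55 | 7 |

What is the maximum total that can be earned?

2530

Treat each block as its own option and order by rate: Eval/tier1 21 > Probe/tier1 19 > Scale/tier1 14 > FtBase/tier1 12 > Probe/tier2 8 > Eval/tier2 7 > FtBase/tier2 4 > Scale/tier2 2.
Eval/tier1 (21): +15 — 195 left.
Probe/tier1 (19): +40 — 155 left.
Scale/tier1 (14): +30 — 125 left.
FtBase/tier1 (12): +20 — 105 left.
Fill Probe tier2 block (60 at 8) — 45 left.
Eval tier2 at 7: only 45 left, fill 45.
Total = 21×15 + 19×40 + 14×30 + 12×20 + 8×60 + 7×45 = 2530.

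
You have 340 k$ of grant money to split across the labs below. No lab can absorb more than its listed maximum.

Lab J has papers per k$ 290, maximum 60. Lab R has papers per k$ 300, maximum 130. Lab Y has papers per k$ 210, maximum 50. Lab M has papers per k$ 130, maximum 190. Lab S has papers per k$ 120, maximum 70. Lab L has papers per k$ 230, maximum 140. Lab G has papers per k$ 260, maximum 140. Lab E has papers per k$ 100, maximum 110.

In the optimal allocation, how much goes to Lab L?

Rank by papers per k$: Lab R 300 > Lab J 290 > Lab G 260 > Lab L 230 > Lab Y 210 > Lab M 130 > Lab S 120 > Lab E 100.
Give Lab R 130 to hit its cap of 130 → 210 left.
Lab J takes 60 to reach its cap of 60 → 150 left.
Give Lab G 140 to hit its cap of 140 → 10 left.
Lab L has room for 140 but only 10 remain, so it gets 10.

10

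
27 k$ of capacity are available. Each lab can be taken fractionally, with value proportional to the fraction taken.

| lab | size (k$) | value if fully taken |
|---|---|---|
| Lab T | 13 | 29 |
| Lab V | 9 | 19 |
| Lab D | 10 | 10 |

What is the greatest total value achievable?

Sort by value density: Lab T 29/13≈2.23, Lab V 19/9≈2.11, Lab D 10/10≈1.
Lab T: take in full, 13 k$ for value 29 → 14 left.
Take all of Lab V (9 k$, value 19) → 5 k$ left.
Fill the last 5 k$ with part of Lab D: 5/10 of it earns 5.
Total value = 53.

53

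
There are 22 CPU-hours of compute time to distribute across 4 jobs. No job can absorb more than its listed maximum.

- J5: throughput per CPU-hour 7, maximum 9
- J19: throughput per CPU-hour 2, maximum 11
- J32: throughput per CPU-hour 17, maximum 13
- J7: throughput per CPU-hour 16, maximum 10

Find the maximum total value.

Rank by throughput per CPU-hour: J32 17 > J7 16 > J5 7 > J19 2.
Give J32 13 to hit its cap of 13 — 9 left.
J7 has room for 10 but only 9 remain, so it gets 9.
Total = 17×13 + 16×9 = 365.

365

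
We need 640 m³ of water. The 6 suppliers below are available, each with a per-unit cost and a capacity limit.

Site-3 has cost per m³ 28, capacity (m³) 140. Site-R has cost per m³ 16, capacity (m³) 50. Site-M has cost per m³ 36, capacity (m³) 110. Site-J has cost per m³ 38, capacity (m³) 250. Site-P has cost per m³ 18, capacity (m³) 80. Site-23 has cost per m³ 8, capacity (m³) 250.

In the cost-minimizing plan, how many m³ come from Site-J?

Cheapest first:
Take 250 from Site-23 at 8 — need 390 more.
Site-R (16): use full 50 — 340 m³ to go.
Take 80 from Site-P at 18 — need 260 more.
Site-3 at 28: take all 140 m³ — 120 still needed.
Site-M at 36: take all 110 m³ — 10 still needed.
Site-J at 38: take 10 of its 250 — requirement met.

10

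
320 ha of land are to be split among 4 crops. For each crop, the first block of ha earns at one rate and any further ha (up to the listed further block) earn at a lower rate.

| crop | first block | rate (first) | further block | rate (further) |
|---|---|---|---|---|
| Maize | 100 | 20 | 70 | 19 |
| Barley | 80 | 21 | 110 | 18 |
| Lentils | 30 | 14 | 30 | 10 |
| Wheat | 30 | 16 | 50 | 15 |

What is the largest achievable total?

Order all 8 blocks by rate: Barley/T1 21 > Maize/T1 20 > Maize/T2 19 > Barley/T2 18 > Wheat/T1 16 > Wheat/T2 15 > Lentils/T1 14 > Lentils/T2 10.
Fill Barley T1 block (80 at 21) ; 240 left.
Fill Maize T1 block (100 at 20) ; 140 left.
Maize/T2 (19): +70 ; 70 left.
70 remain; put them into Barley T2 at 18.
Total = 21×80 + 20×100 + 19×70 + 18×70 = 6270.

6270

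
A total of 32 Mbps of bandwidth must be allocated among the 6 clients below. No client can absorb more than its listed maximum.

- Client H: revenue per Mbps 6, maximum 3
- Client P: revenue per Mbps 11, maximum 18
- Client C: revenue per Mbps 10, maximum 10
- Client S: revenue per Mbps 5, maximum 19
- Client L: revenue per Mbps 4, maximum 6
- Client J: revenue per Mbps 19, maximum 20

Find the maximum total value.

Order the clients by revenue per Mbps: Client J 19 > Client P 11 > Client C 10 > Client H 6 > Client S 5 > Client L 4.
Client J: +20 to 20 (cap) → 12 left.
Client P has room for 18 but only 12 remain, so it gets 12.
Total = 11×12 + 19×20 = 512.

512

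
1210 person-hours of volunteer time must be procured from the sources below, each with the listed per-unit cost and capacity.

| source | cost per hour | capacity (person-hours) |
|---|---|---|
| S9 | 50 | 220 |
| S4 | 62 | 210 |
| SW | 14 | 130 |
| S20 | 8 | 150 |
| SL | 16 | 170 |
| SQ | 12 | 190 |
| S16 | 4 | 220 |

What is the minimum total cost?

27960

Fill from the cheapest source first.
Take 220 from S16 at 4 — need 990 more.
Take 150 from S20 at 8 — need 840 more.
SQ (12): use full 190 — 650 person-hours to go.
SW (14): use full 130 — 520 person-hours to go.
SL at 16: take all 170 person-hours — 350 still needed.
S9 (50): use full 220 — 130 person-hours to go.
Take 130 from S4 at 62 to finish.
Cost = 220×4 + 150×8 + 190×12 + 130×14 + 170×16 + 220×50 + 130×62 = 27960.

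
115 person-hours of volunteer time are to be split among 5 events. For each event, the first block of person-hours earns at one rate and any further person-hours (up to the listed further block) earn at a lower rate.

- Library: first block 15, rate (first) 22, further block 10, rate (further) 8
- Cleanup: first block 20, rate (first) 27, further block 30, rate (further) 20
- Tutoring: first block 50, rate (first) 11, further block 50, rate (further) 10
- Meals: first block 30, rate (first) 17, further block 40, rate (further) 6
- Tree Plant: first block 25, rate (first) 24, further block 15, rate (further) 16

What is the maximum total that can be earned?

2495

Treat each block as its own option and order by rate: Cleanup/first 27 > Tree Plant/first 24 > Library/first 22 > Cleanup/second 20 > Meals/first 17 > Tree Plant/second 16 > Tutoring/first 11 > Tutoring/second 10 > Library/second 8 > Meals/second 6.
Cleanup first at 27: fill all 20 ; 95 left.
Fill Tree Plant first block (25 at 24) ; 70 left.
Library/first (22): +15 ; 55 left.
Cleanup/second (20): +30 ; 25 left.
Meals first at 17: only 25 left, fill 25.
Total = 27×20 + 24×25 + 22×15 + 20×30 + 17×25 = 2495.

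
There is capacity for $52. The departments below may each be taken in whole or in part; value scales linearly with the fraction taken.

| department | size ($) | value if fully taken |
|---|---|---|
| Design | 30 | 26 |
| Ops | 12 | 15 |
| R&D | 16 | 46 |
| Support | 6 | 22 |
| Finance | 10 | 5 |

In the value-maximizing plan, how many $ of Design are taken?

Rank by value-to-size ratio: Support 22/6≈3.67, R&D 46/16≈2.88, Ops 15/12≈1.25, Design 26/30≈0.867, Finance 5/10≈0.5.
Take all of Support (6 $, value 22) → 46 $ left.
All 16 $ of R&D fit (value 46) → 30 remain.
All 12 $ of Ops fit (value 15) → 18 remain.
Only 18 $ remain; take 18/30 of Design for value 26×18/30 = 15.6.

18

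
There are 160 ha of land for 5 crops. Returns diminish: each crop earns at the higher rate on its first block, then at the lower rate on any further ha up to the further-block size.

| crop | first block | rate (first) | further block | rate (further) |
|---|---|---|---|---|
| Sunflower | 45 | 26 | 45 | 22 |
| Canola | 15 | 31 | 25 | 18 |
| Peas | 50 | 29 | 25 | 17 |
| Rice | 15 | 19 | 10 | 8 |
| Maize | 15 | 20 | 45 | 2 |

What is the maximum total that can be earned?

4175

Order all 10 blocks by rate: Canola/first 31 > Peas/first 29 > Sunflower/first 26 > Sunflower/second 22 > Maize/first 20 > Rice/first 19 > Canola/second 18 > Peas/second 17 > Rice/second 8 > Maize/second 2.
Canola first at 31: fill all 15 — 145 left.
Peas/first (29): +50 — 95 left.
Fill Sunflower first block (45 at 26) — 50 left.
Fill Sunflower second block (45 at 22) — 5 left.
Maize/first: +5 of 15 at 20; pool empty.
Total = 31×15 + 29×50 + 26×45 + 22×45 + 20×5 = 4175.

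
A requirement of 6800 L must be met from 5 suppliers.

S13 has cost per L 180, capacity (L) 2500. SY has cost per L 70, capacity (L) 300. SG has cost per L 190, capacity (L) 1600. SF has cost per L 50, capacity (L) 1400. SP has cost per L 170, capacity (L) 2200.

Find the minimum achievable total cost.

Cheapest first:
SF at 50: take all 1400 L → 5400 still needed.
SY at 70: take all 300 L → 5100 still needed.
SP at 170: take all 2200 L → 2900 still needed.
S13 at 180: take all 2500 L → 400 still needed.
SG at 190: take 400 of its 1600 → requirement met.
Cost = 1400×50 + 300×70 + 2200×170 + 2500×180 + 400×190 = 991000.

991000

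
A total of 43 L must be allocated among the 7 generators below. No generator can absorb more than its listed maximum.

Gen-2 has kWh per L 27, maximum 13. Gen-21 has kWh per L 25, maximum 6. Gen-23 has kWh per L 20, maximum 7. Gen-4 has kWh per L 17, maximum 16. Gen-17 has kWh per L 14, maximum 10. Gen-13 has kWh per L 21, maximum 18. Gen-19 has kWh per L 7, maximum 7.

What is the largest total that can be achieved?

Order the generators by kWh per L: Gen-2 27 > Gen-21 25 > Gen-13 21 > Gen-23 20 > Gen-4 17 > Gen-17 14 > Gen-19 7.
Gen-2 takes 13 to reach its cap of 13 — 30 left.
Gen-21 takes 6 to reach its cap of 6 — 24 left.
Give Gen-13 18 to hit its cap of 18 — 6 left.
Gen-23: +6 (room for 7) → 6. Pool exhausted.
Total = 27×13 + 25×6 + 20×6 + 21×18 = 999.

999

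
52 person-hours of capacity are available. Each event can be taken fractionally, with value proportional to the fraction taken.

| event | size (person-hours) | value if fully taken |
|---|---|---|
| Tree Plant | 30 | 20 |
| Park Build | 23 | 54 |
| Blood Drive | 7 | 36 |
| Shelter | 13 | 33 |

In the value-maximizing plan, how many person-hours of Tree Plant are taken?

Sort by value density: Blood Drive 36/7≈5.14, Shelter 33/13≈2.54, Park Build 54/23≈2.35, Tree Plant 20/30≈0.667.
All 7 person-hours of Blood Drive fit (value 36) — 45 remain.
All 13 person-hours of Shelter fit (value 33) — 32 remain.
All 23 person-hours of Park Build fit (value 54) — 9 remain.
9 person-hours left: a 9/30 share of Tree Plant gives 20×9/30 = 6.

9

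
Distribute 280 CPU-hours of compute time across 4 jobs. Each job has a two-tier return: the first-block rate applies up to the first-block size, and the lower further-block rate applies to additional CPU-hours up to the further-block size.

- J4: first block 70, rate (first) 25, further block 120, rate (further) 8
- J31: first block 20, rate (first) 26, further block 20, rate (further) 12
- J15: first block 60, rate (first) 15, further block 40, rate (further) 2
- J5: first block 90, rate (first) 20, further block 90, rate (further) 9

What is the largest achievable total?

5390

Treat each block as its own option and order by rate: J31/T1 26 > J4/T1 25 > J5/T1 20 > J15/T1 15 > J31/T2 12 > J5/T2 9 > J4/T2 8 > J15/T2 2.
J31/T1 (26): +20 → 260 left.
J4 T1 at 25: fill all 70 → 190 left.
J5 T1 at 20: fill all 90 → 100 left.
J15 T1 at 15: fill all 60 → 40 left.
J31/T2 (12): +20 → 20 left.
J5 T2 at 9: only 20 left, fill 20.
Total = 26×20 + 25×70 + 20×90 + 15×60 + 12×20 + 9×20 = 5390.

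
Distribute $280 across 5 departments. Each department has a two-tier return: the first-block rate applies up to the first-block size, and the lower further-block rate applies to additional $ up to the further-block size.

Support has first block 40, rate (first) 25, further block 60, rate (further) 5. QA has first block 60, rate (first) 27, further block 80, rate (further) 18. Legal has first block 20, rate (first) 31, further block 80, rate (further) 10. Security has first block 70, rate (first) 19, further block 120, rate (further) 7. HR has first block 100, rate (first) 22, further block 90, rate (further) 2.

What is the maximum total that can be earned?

6580

Rank every tier by rate: Legal/tier1 31 > QA/tier1 27 > Support/tier1 25 > HR/tier1 22 > Security/tier1 19 > QA/tier2 18 > Legal/tier2 10 > Security/tier2 7 > Support/tier2 5 > HR/tier2 2.
Legal tier1 at 31: fill all 20 — 260 left.
QA/tier1 (27): +60 — 200 left.
Support tier1 at 25: fill all 40 — 160 left.
HR tier1 at 22: fill all 100 — 60 left.
Security tier1 at 19: only 60 left, fill 60.
Total = 31×20 + 27×60 + 25×40 + 22×100 + 19×60 = 6580.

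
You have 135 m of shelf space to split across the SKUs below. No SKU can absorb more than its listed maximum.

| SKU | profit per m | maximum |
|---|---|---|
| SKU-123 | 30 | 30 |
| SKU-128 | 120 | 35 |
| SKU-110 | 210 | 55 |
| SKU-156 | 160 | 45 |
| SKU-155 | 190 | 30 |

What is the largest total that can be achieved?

Order the SKUs by profit per m: SKU-110 210 > SKU-155 190 > SKU-156 160 > SKU-128 120 > SKU-123 30.
SKU-110 takes 55 to reach its cap of 55 — 80 left.
SKU-155: +30 to 30 (cap) — 50 left.
SKU-156 takes 45 to reach its cap of 45 — 5 left.
SKU-128: +5 (room for 35) → 5. Pool exhausted.
Total = 120×5 + 210×55 + 160×45 + 190×30 = 25050.

25050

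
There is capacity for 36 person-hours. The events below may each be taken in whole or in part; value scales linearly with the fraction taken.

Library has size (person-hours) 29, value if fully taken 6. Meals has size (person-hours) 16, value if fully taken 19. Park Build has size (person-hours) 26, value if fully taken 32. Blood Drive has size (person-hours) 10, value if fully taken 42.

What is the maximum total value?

Rank by value-to-size ratio: Blood Drive 42/10≈4.2, Park Build 32/26≈1.23, Meals 19/16≈1.19, Library 6/29≈0.207.
All 10 person-hours of Blood Drive fit (value 42) → 26 remain.
All 26 person-hours of Park Build fit (value 32) → 0 remain.
Total value = 74.

74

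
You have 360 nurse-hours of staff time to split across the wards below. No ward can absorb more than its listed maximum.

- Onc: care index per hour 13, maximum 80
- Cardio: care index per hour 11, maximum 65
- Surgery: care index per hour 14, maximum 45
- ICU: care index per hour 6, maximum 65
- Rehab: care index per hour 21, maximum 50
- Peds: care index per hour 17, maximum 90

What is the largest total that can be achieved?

Rank by care index per hour: Rehab 21 > Peds 17 > Surgery 14 > Onc 13 > Cardio 11 > ICU 6.
Give Rehab 50 to hit its cap of 50 — 310 left.
Peds takes 90 to reach its cap of 90 — 220 left.
Give Surgery 45 to hit its cap of 45 — 175 left.
Give Onc 80 to hit its cap of 80 — 95 left.
Cardio takes 65 to reach its cap of 65 — 30 left.
Only 30 left; ICU takes them to reach 30.
Total = 13×80 + 11×65 + 14×45 + 6×30 + 21×50 + 17×90 = 5145.

5145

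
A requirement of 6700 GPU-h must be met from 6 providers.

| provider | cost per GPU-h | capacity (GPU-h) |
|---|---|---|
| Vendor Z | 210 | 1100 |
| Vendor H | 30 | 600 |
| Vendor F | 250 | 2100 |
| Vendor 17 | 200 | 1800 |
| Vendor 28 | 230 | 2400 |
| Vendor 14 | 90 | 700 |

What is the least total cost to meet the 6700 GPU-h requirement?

Use providers in increasing cost order.
Vendor H (30): use full 600 → 6100 GPU-h to go.
Vendor 14 at 90: take all 700 GPU-h → 5400 still needed.
Take 1800 from Vendor 17 at 200 → need 3600 more.
Vendor Z (210): use full 1100 → 2500 GPU-h to go.
Vendor 28 (230): use full 2400 → 100 GPU-h to go.
Vendor F at 250: take 100 of its 2100 → requirement met.
Cost = 600×30 + 700×90 + 1800×200 + 1100×210 + 2400×230 + 100×250 = 1249000.

1249000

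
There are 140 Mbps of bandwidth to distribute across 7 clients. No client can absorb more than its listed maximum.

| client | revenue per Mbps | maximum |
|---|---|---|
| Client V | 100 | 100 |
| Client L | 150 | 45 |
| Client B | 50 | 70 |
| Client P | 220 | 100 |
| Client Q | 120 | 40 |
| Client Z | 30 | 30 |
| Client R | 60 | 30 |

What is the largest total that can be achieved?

Rank by revenue per Mbps: Client P 220 > Client L 150 > Client Q 120 > Client V 100 > Client R 60 > Client B 50 > Client Z 30.
Give Client P 100 to hit its cap of 100 — 40 left.
Only 40 left; Client L takes them to reach 40.
Total = 150×40 + 220×100 = 28000.

28000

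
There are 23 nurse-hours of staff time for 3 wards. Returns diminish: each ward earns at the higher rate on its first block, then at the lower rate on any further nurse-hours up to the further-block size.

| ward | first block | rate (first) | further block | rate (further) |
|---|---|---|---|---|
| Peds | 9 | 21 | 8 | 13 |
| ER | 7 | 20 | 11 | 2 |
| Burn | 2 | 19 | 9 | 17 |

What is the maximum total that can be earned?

Order all 6 blocks by rate: Peds/first 21 > ER/first 20 > Burn/first 19 > Burn/second 17 > Peds/second 13 > ER/second 2.
Peds/first (21): +9 ; 14 left.
ER/first (20): +7 ; 7 left.
Burn first at 19: fill all 2 ; 5 left.
5 remain; put them into Burn second at 17.
Total = 21×9 + 20×7 + 19×2 + 17×5 = 452.

452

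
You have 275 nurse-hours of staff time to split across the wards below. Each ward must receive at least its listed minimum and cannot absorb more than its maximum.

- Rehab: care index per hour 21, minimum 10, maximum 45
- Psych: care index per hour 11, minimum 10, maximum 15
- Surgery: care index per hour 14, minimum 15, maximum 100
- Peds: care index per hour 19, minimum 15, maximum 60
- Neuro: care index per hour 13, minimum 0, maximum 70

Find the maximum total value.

Meeting every minimum uses 10+10+15+15+0 = 50 nurse-hours, leaving 225.
Rank by care index per hour: Rehab 21 > Peds 19 > Surgery 14 > Neuro 13 > Psych 11.
Give Rehab 35 more to hit its cap of 45 → 190 left.
Peds takes 45 more to reach its cap of 60 → 145 left.
Surgery: +85 to 100 (cap) → 60 left.
Neuro: +60 (room for 70) → 60. Pool exhausted.
Total = 21×45 + 11×10 + 14×100 + 19×60 + 13×60 = 4375.

4375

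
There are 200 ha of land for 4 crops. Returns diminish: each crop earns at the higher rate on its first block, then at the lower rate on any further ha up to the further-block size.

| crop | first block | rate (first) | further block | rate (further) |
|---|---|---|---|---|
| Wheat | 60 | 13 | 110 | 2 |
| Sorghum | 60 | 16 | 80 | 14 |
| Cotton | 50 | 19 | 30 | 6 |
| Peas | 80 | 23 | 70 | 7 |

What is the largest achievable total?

3890

Order all 8 blocks by rate: Peas/tier1 23 > Cotton/tier1 19 > Sorghum/tier1 16 > Sorghum/tier2 14 > Wheat/tier1 13 > Peas/tier2 7 > Cotton/tier2 6 > Wheat/tier2 2.
Peas/tier1 (23): +80 → 120 left.
Cotton tier1 at 19: fill all 50 → 70 left.
Sorghum tier1 at 16: fill all 60 → 10 left.
Sorghum/tier2: +10 of 80 at 14; pool empty.
Total = 23×80 + 19×50 + 16×60 + 14×10 = 3890.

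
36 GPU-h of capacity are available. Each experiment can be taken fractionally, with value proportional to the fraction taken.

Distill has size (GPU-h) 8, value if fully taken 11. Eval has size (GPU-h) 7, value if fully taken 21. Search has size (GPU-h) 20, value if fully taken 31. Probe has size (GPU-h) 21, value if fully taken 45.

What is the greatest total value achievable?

Best value per unit of size first: Eval 21/7≈3, Probe 45/21≈2.14, Search 31/20≈1.55, Distill 11/8≈1.38.
All 7 GPU-h of Eval fit (value 21) → 29 remain.
Probe: take in full, 21 GPU-h for value 45 → 8 left.
Only 8 GPU-h remain; take 8/20 of Search for value 31×8/20 = 12.4.
Total value = 78.4.

78.4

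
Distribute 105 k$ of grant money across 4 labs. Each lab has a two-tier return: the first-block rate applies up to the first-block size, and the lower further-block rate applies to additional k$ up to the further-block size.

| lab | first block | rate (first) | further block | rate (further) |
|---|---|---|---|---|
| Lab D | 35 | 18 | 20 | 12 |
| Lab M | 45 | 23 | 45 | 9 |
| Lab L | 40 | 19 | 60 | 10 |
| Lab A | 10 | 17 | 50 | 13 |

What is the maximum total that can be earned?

Order all 8 blocks by rate: Lab M/tier1 23 > Lab L/tier1 19 > Lab D/tier1 18 > Lab A/tier1 17 > Lab A/tier2 13 > Lab D/tier2 12 > Lab L/tier2 10 > Lab M/tier2 9.
Fill Lab M tier1 block (45 at 23) — 60 left.
Lab L/tier1 (19): +40 — 20 left.
Lab D tier1 at 18: only 20 left, fill 20.
Total = 23×45 + 19×40 + 18×20 = 2155.

2155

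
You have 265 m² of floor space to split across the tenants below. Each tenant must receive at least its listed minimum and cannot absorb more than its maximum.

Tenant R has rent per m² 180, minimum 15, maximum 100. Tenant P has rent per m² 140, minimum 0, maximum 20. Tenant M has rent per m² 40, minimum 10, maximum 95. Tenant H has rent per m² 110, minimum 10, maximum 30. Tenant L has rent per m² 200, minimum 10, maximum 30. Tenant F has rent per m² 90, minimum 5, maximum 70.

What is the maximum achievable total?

Meeting every minimum uses 15+0+10+10+10+5 = 50 m², leaving 215.
Highest rent per m² first: Tenant L 200 > Tenant R 180 > Tenant P 140 > Tenant H 110 > Tenant F 90 > Tenant M 40.
Give Tenant L 20 more to hit its cap of 30 ; 195 left.
Give Tenant R 85 more to hit its cap of 100 ; 110 left.
Tenant P takes 20 more to reach its cap of 20 ; 90 left.
Give Tenant H 20 more to hit its cap of 30 ; 70 left.
Tenant F: +65 to 70 (cap) ; 5 left.
Only 5 left; Tenant M takes them to reach 15.
Total = 180×100 + 140×20 + 40×15 + 110×30 + 200×30 + 90×70 = 37000.

37000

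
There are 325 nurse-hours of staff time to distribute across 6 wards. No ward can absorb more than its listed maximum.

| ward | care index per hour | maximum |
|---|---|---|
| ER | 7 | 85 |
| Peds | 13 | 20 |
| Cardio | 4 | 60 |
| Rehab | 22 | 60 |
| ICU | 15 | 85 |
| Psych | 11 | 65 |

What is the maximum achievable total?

4205

Rank by care index per hour: Rehab 22 > ICU 15 > Peds 13 > Psych 11 > ER 7 > Cardio 4.
Give Rehab 60 to hit its cap of 60 — 265 left.
Give ICU 85 to hit its cap of 85 — 180 left.
Peds: +20 to 20 (cap) — 160 left.
Psych: +65 to 65 (cap) — 95 left.
Give ER 85 to hit its cap of 85 — 10 left.
Only 10 left; Cardio takes them to reach 10.
Total = 7×85 + 13×20 + 4×10 + 22×60 + 15×85 + 11×65 = 4205.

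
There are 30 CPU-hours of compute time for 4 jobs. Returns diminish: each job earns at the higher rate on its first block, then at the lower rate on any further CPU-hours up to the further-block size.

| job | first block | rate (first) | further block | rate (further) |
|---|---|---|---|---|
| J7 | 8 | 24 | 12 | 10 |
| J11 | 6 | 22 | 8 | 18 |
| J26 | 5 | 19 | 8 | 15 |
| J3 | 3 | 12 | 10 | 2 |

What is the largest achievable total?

608

Rank every tier by rate: J7/first 24 > J11/first 22 > J26/first 19 > J11/second 18 > J26/second 15 > J3/first 12 > J7/second 10 > J3/second 2.
J7/first (24): +8 → 22 left.
Fill J11 first block (6 at 22) → 16 left.
J26/first (19): +5 → 11 left.
Fill J11 second block (8 at 18) → 3 left.
J26 second at 15: only 3 left, fill 3.
Total = 24×8 + 22×6 + 19×5 + 18×8 + 15×3 = 608.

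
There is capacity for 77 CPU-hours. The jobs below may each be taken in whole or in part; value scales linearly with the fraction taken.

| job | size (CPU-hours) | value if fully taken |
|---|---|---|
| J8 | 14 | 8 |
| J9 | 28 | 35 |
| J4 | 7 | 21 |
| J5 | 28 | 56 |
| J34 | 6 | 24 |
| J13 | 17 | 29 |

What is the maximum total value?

153.75

Best value per unit of size first: J34 24/6≈4, J4 21/7≈3, J5 56/28≈2, J13 29/17≈1.71, J9 35/28≈1.25, J8 8/14≈0.571.
All 6 CPU-hours of J34 fit (value 24) ; 71 remain.
All 7 CPU-hours of J4 fit (value 21) ; 64 remain.
Take all of J5 (28 CPU-hours, value 56) ; 36 CPU-hours left.
All 17 CPU-hours of J13 fit (value 29) ; 19 remain.
Fill the last 19 CPU-hours with part of J9: 19/28 of it earns 23.75.
Total value = 153.75.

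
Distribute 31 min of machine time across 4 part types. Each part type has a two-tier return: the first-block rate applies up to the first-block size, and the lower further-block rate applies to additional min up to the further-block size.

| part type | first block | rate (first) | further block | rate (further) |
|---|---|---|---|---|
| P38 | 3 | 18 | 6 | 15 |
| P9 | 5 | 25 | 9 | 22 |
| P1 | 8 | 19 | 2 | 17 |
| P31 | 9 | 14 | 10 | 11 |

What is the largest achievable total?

623

Order all 8 blocks by rate: P9/first 25 > P9/second 22 > P1/first 19 > P38/first 18 > P1/second 17 > P38/second 15 > P31/first 14 > P31/second 11.
Fill P9 first block (5 at 25) — 26 left.
P9/second (22): +9 — 17 left.
P1/first (19): +8 — 9 left.
P38/first (18): +3 — 6 left.
P1 second at 17: fill all 2 — 4 left.
P38/second: +4 of 6 at 15; pool empty.
Total = 25×5 + 22×9 + 19×8 + 18×3 + 17×2 + 15×4 = 623.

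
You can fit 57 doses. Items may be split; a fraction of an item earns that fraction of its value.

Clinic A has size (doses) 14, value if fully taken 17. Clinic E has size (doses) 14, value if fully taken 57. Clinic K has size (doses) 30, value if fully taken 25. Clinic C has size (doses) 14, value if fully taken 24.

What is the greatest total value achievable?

110.5

Sort by value density: Clinic E 57/14≈4.07, Clinic C 24/14≈1.71, Clinic A 17/14≈1.21, Clinic K 25/30≈0.833.
Take all of Clinic E (14 doses, value 57) — 43 doses left.
Take all of Clinic C (14 doses, value 24) — 29 doses left.
All 14 doses of Clinic A fit (value 17) — 15 remain.
Fill the last 15 doses with part of Clinic K: 15/30 of it earns 12.5.
Total value = 110.5.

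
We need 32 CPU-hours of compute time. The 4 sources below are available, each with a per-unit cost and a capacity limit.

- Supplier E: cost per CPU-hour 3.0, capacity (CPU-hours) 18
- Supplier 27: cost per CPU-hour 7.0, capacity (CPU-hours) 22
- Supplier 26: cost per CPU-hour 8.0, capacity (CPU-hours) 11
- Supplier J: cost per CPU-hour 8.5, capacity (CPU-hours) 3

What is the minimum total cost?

152

Use sources in increasing cost order.
Take 18 from Supplier E at 3.0 → need 14 more.
Supplier 27 at 7.0: take 14 of its 22 → requirement met.
Supplier 26, Supplier J: unused.
Cost = 18×3.0 + 14×7.0 = 152.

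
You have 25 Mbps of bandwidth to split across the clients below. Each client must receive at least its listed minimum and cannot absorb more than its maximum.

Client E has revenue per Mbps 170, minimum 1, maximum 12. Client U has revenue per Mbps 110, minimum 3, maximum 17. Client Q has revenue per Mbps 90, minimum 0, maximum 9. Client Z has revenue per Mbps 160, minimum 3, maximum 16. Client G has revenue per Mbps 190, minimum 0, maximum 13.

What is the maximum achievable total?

Meeting every minimum uses 1+3+0+3+0 = 7 Mbps, leaving 18.
Highest revenue per Mbps first: Client G 190 > Client E 170 > Client Z 160 > Client U 110 > Client Q 90.
Client G: +13 to 13 (cap) — 5 left.
Client E: +5 (room for 11) → 6. Pool exhausted.
Total = 170×6 + 110×3 + 160×3 + 190×13 = 4300.

4300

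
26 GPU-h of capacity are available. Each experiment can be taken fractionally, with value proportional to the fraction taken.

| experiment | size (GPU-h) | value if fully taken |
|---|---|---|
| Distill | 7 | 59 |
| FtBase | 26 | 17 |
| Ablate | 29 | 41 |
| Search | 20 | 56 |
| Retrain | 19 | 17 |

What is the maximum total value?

Best value per unit of size first: Distill 59/7≈8.43, Search 56/20≈2.8, Ablate 41/29≈1.41, Retrain 17/19≈0.895, FtBase 17/26≈0.654.
Distill: take in full, 7 GPU-h for value 59 ; 19 left.
Fill the last 19 GPU-h with part of Search: 19/20 of it earns 53.2.
Total value = 112.2.

112.2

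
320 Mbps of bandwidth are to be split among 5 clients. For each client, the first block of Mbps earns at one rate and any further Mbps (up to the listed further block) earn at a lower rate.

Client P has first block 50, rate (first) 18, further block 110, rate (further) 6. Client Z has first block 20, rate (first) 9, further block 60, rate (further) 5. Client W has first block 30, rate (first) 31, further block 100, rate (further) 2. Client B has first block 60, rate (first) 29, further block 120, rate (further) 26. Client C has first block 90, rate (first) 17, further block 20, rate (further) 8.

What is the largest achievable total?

7710

Order all 10 blocks by rate: Client W/first 31 > Client B/first 29 > Client B/second 26 > Client P/first 18 > Client C/first 17 > Client Z/first 9 > Client C/second 8 > Client P/second 6 > Client Z/second 5 > Client W/second 2.
Client W first at 31: fill all 30 ; 290 left.
Fill Client B first block (60 at 29) ; 230 left.
Client B second at 26: fill all 120 ; 110 left.
Client P/first (18): +50 ; 60 left.
Client C first at 17: only 60 left, fill 60.
Total = 31×30 + 29×60 + 26×120 + 18×50 + 17×60 = 7710.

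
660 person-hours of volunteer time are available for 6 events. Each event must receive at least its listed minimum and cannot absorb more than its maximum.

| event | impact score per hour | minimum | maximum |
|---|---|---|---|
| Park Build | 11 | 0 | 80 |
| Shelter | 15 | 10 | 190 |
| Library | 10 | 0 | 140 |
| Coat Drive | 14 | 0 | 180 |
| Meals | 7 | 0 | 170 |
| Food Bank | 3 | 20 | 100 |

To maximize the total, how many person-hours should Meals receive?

50

Meeting every minimum uses 0+10+0+0+0+20 = 30 person-hours, leaving 630.
Rank by impact score per hour: Shelter 15 > Coat Drive 14 > Park Build 11 > Library 10 > Meals 7 > Food Bank 3.
Shelter: +180 to 190 (cap) — 450 left.
Give Coat Drive 180 more to hit its cap of 180 — 270 left.
Park Build: +80 to 80 (cap) — 190 left.
Library: +140 to 140 (cap) — 50 left.
Meals: +50 (room for 170) → 50. Pool exhausted.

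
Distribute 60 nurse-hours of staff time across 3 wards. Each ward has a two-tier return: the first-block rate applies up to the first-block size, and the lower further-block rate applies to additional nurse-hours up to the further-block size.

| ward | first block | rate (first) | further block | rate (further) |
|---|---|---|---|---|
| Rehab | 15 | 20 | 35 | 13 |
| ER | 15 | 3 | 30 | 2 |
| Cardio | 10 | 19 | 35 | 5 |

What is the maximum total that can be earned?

945

Treat each block as its own option and order by rate: Rehab/T1 20 > Cardio/T1 19 > Rehab/T2 13 > Cardio/T2 5 > ER/T1 3 > ER/T2 2.
Rehab T1 at 20: fill all 15 ; 45 left.
Cardio/T1 (19): +10 ; 35 left.
Rehab T2 at 13: fill all 35 ; 0 left.
Total = 20×15 + 19×10 + 13×35 = 945.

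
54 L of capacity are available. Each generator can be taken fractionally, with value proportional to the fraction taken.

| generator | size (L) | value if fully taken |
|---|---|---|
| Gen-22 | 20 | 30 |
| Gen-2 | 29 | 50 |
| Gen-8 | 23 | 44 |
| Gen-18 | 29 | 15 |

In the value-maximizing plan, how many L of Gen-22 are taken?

2

Rank by value-to-size ratio: Gen-8 44/23≈1.91, Gen-2 50/29≈1.72, Gen-22 30/20≈1.5, Gen-18 15/29≈0.517.
All 23 L of Gen-8 fit (value 44) ; 31 remain.
All 29 L of Gen-2 fit (value 50) ; 2 remain.
2 L left: a 2/20 share of Gen-22 gives 30×2/20 = 3.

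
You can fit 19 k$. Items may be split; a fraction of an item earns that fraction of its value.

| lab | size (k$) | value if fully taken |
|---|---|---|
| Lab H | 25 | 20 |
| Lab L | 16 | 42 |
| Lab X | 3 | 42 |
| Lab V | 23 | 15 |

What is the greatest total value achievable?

Best value per unit of size first: Lab X 42/3≈14, Lab L 42/16≈2.62, Lab H 20/25≈0.8, Lab V 15/23≈0.652.
Lab X: take in full, 3 k$ for value 42 → 16 left.
All 16 k$ of Lab L fit (value 42) → 0 remain.
Total value = 84.

84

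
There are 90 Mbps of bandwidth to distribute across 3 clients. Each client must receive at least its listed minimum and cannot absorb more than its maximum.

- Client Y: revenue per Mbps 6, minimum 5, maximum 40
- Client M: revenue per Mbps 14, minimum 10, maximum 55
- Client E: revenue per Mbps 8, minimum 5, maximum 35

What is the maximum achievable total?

Meeting every minimum uses 5+10+5 = 20 Mbps, leaving 70.
Highest revenue per Mbps first: Client M 14 > Client E 8 > Client Y 6.
Client M: +45 to 55 (cap) → 25 left.
Client E: +25 (room for 30) → 30. Pool exhausted.
Total = 6×5 + 14×55 + 8×30 = 1040.

1040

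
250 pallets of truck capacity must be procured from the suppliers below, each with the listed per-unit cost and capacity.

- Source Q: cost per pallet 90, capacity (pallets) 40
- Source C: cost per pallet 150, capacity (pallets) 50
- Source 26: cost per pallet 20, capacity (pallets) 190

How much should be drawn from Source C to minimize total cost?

20

Fill from the cheapest supplier first.
Source 26 at 20: take all 190 pallets → 60 still needed.
Source Q at 90: take all 40 pallets → 20 still needed.
Source C (150): take the remaining 20 → done.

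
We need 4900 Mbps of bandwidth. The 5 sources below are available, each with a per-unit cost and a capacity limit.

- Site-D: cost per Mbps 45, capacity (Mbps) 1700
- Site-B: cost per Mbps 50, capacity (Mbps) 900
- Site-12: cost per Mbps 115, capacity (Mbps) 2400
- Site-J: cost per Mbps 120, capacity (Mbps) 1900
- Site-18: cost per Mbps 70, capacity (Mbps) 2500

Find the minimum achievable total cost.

282500

Cheapest first:
Site-D (45): use full 1700 ; 3200 Mbps to go.
Take 900 from Site-B at 50 ; need 2300 more.
Take 2300 from Site-18 at 70 to finish.
Site-12, Site-J: unused.
Cost = 1700×45 + 900×50 + 2300×70 = 282500.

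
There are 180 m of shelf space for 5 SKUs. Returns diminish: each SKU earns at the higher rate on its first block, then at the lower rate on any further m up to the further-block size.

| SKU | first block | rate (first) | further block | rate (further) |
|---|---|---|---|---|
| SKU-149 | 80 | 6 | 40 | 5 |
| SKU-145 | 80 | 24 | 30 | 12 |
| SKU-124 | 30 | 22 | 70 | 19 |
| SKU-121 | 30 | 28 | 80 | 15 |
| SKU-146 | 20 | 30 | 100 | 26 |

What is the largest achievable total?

4760

Treat each block as its own option and order by rate: SKU-146/first 30 > SKU-121/first 28 > SKU-146/second 26 > SKU-145/first 24 > SKU-124/first 22 > SKU-124/second 19 > SKU-121/second 15 > SKU-145/second 12 > SKU-149/first 6 > SKU-149/second 5.
SKU-146/first (30): +20 ; 160 left.
SKU-121 first at 28: fill all 30 ; 130 left.
SKU-146/second (26): +100 ; 30 left.
SKU-145 first at 24: only 30 left, fill 30.
Total = 30×20 + 28×30 + 26×100 + 24×30 = 4760.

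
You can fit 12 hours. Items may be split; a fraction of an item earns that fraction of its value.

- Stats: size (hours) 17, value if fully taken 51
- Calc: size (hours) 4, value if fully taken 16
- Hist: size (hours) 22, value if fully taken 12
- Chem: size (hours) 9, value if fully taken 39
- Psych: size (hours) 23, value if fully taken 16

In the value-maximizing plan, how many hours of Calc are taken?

Best value per unit of size first: Chem 39/9≈4.33, Calc 16/4≈4, Stats 51/17≈3, Psych 16/23≈0.696, Hist 12/22≈0.545.
Take all of Chem (9 hours, value 39) — 3 hours left.
Only 3 hours remain; take 3/4 of Calc for value 16×3/4 = 12.

3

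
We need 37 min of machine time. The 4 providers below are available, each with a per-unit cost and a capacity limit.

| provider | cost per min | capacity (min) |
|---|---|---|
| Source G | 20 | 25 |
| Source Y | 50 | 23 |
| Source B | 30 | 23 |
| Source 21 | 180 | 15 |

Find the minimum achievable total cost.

Use providers in increasing cost order.
Source G (20): use full 25 — 12 min to go.
Take 12 from Source B at 30 to finish.
Source Y, Source 21: unused.
Cost = 25×20 + 12×30 = 860.

860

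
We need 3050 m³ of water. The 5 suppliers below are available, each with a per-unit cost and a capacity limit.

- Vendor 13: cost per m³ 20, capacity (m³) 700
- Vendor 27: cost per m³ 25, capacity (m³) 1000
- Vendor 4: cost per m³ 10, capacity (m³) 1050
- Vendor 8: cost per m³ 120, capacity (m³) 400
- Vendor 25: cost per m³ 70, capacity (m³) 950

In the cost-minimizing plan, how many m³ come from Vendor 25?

300

Use suppliers in increasing cost order.
Vendor 4 at 10: take all 1050 m³ ; 2000 still needed.
Vendor 13 (20): use full 700 ; 1300 m³ to go.
Take 1000 from Vendor 27 at 25 ; need 300 more.
Vendor 25 at 70: take 300 of its 950 ; requirement met.
Vendor 8: unused.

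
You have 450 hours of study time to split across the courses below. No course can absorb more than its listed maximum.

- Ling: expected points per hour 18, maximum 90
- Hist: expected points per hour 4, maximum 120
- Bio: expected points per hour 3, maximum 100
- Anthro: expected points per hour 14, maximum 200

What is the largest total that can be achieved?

Rank by expected points per hour: Ling 18 > Anthro 14 > Hist 4 > Bio 3.
Ling: +90 to 90 (cap) → 360 left.
Give Anthro 200 to hit its cap of 200 → 160 left.
Give Hist 120 to hit its cap of 120 → 40 left.
Only 40 left; Bio takes them to reach 40.
Total = 18×90 + 4×120 + 3×40 + 14×200 = 5020.

5020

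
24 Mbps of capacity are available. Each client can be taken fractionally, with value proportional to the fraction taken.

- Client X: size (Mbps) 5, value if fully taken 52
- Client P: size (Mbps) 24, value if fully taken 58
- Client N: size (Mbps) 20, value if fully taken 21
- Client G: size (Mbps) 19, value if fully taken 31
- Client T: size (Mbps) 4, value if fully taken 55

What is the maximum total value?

Rank by value-to-size ratio: Client T 55/4≈13.8, Client X 52/5≈10.4, Client P 58/24≈2.42, Client G 31/19≈1.63, Client N 21/20≈1.05.
All 4 Mbps of Client T fit (value 55) → 20 remain.
Take all of Client X (5 Mbps, value 52) → 15 Mbps left.
Only 15 Mbps remain; take 15/24 of Client P for value 58×15/24 = 36.25.
Total value = 143.25.

143.25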